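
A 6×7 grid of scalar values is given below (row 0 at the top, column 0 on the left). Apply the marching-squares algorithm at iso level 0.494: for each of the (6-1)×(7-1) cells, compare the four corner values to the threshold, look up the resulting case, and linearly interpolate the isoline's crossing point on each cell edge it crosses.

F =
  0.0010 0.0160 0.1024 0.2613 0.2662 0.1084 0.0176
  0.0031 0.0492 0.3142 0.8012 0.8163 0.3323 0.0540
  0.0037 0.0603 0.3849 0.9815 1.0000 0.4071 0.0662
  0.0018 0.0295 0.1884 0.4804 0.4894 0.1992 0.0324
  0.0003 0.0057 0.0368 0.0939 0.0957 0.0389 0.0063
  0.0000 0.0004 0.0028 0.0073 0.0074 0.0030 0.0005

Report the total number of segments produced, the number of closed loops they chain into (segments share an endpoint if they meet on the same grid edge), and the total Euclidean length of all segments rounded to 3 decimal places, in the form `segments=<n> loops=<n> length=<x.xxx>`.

segments=8 loops=1 length=8.350

cell (0,2): code 0100 → (0.431,3.000)–(1.000,2.369)
cell (0,3): code 1100 → (0.414,4.000)–(0.431,3.000)
cell (0,4): code 1000 → (1.000,4.666)–(0.414,4.000)
cell (1,2): code 0110 → (1.000,2.369)–(2.000,2.183)
cell (1,4): code 1001 → (2.000,4.853)–(1.000,4.666)
cell (2,2): code 0010 → (2.000,2.183)–(2.973,3.000)
cell (2,3): code 0011 → (2.973,3.000)–(2.991,4.000)
cell (2,4): code 0001 → (2.991,4.000)–(2.000,4.853)
total: 8 segments, chained into 1 closed loop(s), length Σ = 8.349743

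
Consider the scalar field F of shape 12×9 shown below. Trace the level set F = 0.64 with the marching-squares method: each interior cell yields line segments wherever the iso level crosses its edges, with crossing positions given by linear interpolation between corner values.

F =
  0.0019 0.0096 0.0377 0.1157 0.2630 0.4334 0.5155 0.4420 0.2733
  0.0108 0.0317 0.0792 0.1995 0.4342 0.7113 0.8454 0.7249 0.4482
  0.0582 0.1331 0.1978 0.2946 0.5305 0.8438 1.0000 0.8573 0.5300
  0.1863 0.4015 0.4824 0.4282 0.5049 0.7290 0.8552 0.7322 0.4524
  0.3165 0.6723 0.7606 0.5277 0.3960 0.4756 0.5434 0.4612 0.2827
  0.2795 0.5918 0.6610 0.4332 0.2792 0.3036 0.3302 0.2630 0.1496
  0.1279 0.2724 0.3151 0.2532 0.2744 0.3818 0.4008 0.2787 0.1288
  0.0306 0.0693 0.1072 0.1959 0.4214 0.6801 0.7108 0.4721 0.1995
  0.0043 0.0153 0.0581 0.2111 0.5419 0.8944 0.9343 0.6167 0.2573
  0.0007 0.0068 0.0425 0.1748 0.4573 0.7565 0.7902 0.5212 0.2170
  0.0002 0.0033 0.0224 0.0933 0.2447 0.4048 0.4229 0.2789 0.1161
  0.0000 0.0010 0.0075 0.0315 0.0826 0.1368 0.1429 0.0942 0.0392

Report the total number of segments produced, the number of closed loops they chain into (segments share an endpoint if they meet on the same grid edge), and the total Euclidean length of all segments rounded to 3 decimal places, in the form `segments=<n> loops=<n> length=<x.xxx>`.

segments=30 loops=3 length=23.201

cell (0,4): code 0100 → (0.743,5.000)–(1.000,4.743)
cell (0,5): code 1100 → (0.377,6.000)–(0.743,5.000)
cell (0,6): code 1100 → (0.700,7.000)–(0.377,6.000)
cell (0,7): code 1000 → (1.000,7.307)–(0.700,7.000)
cell (1,4): code 0110 → (1.000,4.743)–(2.000,4.350)
cell (1,7): code 1001 → (2.000,7.664)–(1.000,7.307)
cell (2,4): code 0110 → (2.000,4.350)–(3.000,4.603)
cell (2,7): code 1001 → (3.000,7.330)–(2.000,7.664)
cell (3,0): code 0100 → (3.881,1.000)–(4.000,0.909)
cell (3,1): code 1100 → (3.566,2.000)–(3.881,1.000)
cell (3,2): code 1000 → (4.000,2.518)–(3.566,2.000)
cell (3,4): code 0010 → (3.000,4.603)–(3.351,5.000)
cell (3,5): code 0011 → (3.351,5.000)–(3.690,6.000)
cell (3,6): code 0011 → (3.690,6.000)–(3.340,7.000)
cell (3,7): code 0001 → (3.340,7.000)–(3.000,7.330)
cell (4,0): code 0010 → (4.000,0.909)–(4.401,1.000)
cell (4,1): code 0111 → (4.401,1.000)–(5.000,1.697)
cell (4,2): code 1001 → (5.000,2.092)–(4.000,2.518)
cell (5,1): code 0010 → (5.000,1.697)–(5.061,2.000)
cell (5,2): code 0001 → (5.061,2.000)–(5.000,2.092)
cell (6,4): code 0100 → (6.866,5.000)–(7.000,4.845)
cell (6,5): code 1100 → (6.772,6.000)–(6.866,5.000)
cell (6,6): code 1000 → (7.000,6.297)–(6.772,6.000)
cell (7,4): code 0110 → (7.000,4.845)–(8.000,4.278)
cell (7,6): code 1001 → (8.000,6.927)–(7.000,6.297)
cell (8,4): code 0110 → (8.000,4.278)–(9.000,4.611)
cell (8,6): code 1001 → (9.000,6.558)–(8.000,6.927)
cell (9,4): code 0010 → (9.000,4.611)–(9.331,5.000)
cell (9,5): code 0011 → (9.331,5.000)–(9.409,6.000)
cell (9,6): code 0001 → (9.409,6.000)–(9.000,6.558)
total: 30 segments, chained into 3 closed loop(s), length Σ = 23.200730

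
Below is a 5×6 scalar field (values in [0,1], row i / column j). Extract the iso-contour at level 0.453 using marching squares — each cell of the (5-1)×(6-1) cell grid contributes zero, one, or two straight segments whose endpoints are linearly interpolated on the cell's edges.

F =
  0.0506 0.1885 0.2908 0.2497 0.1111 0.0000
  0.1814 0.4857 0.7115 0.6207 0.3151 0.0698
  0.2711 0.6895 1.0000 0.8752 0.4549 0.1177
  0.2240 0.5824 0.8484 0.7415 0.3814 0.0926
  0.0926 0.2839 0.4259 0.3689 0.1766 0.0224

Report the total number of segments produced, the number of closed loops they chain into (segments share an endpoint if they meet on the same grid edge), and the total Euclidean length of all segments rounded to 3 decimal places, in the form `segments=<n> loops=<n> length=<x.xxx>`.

segments=14 loops=1 length=11.049

cell (0,0): code 0100 → (0.890,1.000)–(1.000,0.893)
cell (0,1): code 1100 → (0.386,2.000)–(0.890,1.000)
cell (0,2): code 1100 → (0.548,3.000)–(0.386,2.000)
cell (0,3): code 1000 → (1.000,3.549)–(0.548,3.000)
cell (1,0): code 0110 → (1.000,0.893)–(2.000,0.435)
cell (1,3): code 1101 → (1.986,4.000)–(1.000,3.549)
cell (1,4): code 1000 → (2.000,4.006)–(1.986,4.000)
cell (2,0): code 0110 → (2.000,0.435)–(3.000,0.639)
cell (2,3): code 1011 → (3.000,3.801)–(2.026,4.000)
cell (2,4): code 0001 → (2.026,4.000)–(2.000,4.006)
cell (3,0): code 0010 → (3.000,0.639)–(3.434,1.000)
cell (3,1): code 0011 → (3.434,1.000)–(3.936,2.000)
cell (3,2): code 0011 → (3.936,2.000)–(3.774,3.000)
cell (3,3): code 0001 → (3.774,3.000)–(3.000,3.801)
total: 14 segments, chained into 1 closed loop(s), length Σ = 11.048844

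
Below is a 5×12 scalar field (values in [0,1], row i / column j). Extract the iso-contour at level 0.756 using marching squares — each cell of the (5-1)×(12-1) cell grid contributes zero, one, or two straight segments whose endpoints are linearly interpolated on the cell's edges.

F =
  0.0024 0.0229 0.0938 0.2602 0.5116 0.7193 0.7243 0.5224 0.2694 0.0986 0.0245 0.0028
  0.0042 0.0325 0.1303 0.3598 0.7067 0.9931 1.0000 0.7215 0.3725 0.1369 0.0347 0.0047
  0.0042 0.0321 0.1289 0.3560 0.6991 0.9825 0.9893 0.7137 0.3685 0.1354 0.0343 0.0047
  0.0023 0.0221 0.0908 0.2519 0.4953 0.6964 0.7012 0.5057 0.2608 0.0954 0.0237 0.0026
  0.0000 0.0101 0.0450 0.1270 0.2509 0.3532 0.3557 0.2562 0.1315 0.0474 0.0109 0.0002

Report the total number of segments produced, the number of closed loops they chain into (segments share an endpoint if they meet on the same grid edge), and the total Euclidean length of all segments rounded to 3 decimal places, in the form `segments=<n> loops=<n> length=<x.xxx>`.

segments=8 loops=1 length=8.741

cell (0,4): code 0100 → (0.134,5.000)–(1.000,4.172)
cell (0,5): code 1100 → (0.115,6.000)–(0.134,5.000)
cell (0,6): code 1000 → (1.000,6.876)–(0.115,6.000)
cell (1,4): code 0110 → (1.000,4.172)–(2.000,4.201)
cell (1,6): code 1001 → (2.000,6.847)–(1.000,6.876)
cell (2,4): code 0010 → (2.000,4.201)–(2.792,5.000)
cell (2,5): code 0011 → (2.792,5.000)–(2.810,6.000)
cell (2,6): code 0001 → (2.810,6.000)–(2.000,6.847)
total: 8 segments, chained into 1 closed loop(s), length Σ = 8.740967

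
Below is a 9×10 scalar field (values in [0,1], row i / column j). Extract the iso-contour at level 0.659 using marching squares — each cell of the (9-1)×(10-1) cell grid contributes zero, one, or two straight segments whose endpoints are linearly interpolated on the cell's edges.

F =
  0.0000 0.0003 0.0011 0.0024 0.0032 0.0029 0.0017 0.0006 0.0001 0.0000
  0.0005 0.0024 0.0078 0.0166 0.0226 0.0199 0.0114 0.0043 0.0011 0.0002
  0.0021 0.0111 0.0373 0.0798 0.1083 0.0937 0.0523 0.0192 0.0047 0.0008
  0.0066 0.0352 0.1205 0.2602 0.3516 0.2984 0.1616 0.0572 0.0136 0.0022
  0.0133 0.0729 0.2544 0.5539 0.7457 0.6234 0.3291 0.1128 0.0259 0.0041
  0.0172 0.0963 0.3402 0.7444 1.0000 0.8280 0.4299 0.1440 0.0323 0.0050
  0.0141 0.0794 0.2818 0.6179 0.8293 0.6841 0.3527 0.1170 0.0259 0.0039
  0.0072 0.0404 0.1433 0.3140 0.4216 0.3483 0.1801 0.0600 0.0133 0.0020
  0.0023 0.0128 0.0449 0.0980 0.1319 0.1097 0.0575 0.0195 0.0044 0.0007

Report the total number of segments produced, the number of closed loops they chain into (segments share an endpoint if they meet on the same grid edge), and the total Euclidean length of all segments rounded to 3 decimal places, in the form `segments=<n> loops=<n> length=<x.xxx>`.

segments=12 loops=1 length=8.002

cell (3,3): code 0100 → (3.780,4.000)–(4.000,3.548)
cell (3,4): code 1000 → (4.000,4.709)–(3.780,4.000)
cell (4,2): code 0100 → (4.552,3.000)–(5.000,2.789)
cell (4,3): code 1110 → (4.000,3.548)–(4.552,3.000)
cell (4,4): code 1101 → (4.174,5.000)–(4.000,4.709)
cell (4,5): code 1000 → (5.000,5.425)–(4.174,5.000)
cell (5,2): code 0010 → (5.000,2.789)–(5.675,3.000)
cell (5,3): code 0111 → (5.675,3.000)–(6.000,3.194)
cell (5,5): code 1001 → (6.000,5.076)–(5.000,5.425)
cell (6,3): code 0010 → (6.000,3.194)–(6.418,4.000)
cell (6,4): code 0011 → (6.418,4.000)–(6.075,5.000)
cell (6,5): code 0001 → (6.075,5.000)–(6.000,5.076)
total: 12 segments, chained into 1 closed loop(s), length Σ = 8.002119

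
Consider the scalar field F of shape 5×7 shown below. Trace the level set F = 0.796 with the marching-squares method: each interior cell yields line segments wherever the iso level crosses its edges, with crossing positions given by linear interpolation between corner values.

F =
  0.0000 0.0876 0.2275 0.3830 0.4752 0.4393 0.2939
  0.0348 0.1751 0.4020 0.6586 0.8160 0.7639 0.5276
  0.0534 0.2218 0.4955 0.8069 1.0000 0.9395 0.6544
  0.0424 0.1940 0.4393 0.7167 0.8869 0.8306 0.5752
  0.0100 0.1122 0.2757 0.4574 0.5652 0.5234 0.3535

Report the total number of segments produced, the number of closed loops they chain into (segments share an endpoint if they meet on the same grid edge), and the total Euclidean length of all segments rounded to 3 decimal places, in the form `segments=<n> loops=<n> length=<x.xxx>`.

segments=12 loops=1 length=7.466

cell (0,3): code 0100 → (0.941,4.000)–(1.000,3.873)
cell (0,4): code 1000 → (1.000,4.384)–(0.941,4.000)
cell (1,2): code 0100 → (1.927,3.000)–(2.000,2.965)
cell (1,3): code 1110 → (1.000,3.873)–(1.927,3.000)
cell (1,4): code 1101 → (1.183,5.000)–(1.000,4.384)
cell (1,5): code 1000 → (2.000,5.503)–(1.183,5.000)
cell (2,2): code 0010 → (2.000,2.965)–(2.121,3.000)
cell (2,3): code 0111 → (2.121,3.000)–(3.000,3.466)
cell (2,5): code 1001 → (3.000,5.135)–(2.000,5.503)
cell (3,3): code 0010 → (3.000,3.466)–(3.283,4.000)
cell (3,4): code 0011 → (3.283,4.000)–(3.113,5.000)
cell (3,5): code 0001 → (3.113,5.000)–(3.000,5.135)
total: 12 segments, chained into 1 closed loop(s), length Σ = 7.466147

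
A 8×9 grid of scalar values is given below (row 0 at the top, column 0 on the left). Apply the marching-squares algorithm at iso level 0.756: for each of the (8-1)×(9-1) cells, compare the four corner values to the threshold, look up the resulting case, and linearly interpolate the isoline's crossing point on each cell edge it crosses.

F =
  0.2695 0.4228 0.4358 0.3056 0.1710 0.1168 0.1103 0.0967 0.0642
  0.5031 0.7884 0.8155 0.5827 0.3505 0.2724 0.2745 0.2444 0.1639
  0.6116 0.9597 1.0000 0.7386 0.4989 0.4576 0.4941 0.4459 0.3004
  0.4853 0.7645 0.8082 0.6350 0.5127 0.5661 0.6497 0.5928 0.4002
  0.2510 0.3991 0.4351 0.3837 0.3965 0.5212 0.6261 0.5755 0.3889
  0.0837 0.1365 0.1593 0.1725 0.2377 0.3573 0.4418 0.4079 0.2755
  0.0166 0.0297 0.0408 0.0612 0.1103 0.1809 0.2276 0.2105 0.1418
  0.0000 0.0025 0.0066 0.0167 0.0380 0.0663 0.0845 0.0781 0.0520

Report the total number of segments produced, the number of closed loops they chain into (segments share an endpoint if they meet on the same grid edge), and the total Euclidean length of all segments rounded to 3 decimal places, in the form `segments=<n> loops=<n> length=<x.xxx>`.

segments=10 loops=1 length=7.464

cell (0,0): code 0100 → (0.911,1.000)–(1.000,0.886)
cell (0,1): code 1100 → (0.843,2.000)–(0.911,1.000)
cell (0,2): code 1000 → (1.000,2.256)–(0.843,2.000)
cell (1,0): code 0110 → (1.000,0.886)–(2.000,0.415)
cell (1,2): code 1001 → (2.000,2.933)–(1.000,2.256)
cell (2,0): code 0110 → (2.000,0.415)–(3.000,0.970)
cell (2,2): code 1001 → (3.000,2.301)–(2.000,2.933)
cell (3,0): code 0010 → (3.000,0.970)–(3.023,1.000)
cell (3,1): code 0011 → (3.023,1.000)–(3.140,2.000)
cell (3,2): code 0001 → (3.140,2.000)–(3.000,2.301)
total: 10 segments, chained into 1 closed loop(s), length Σ = 7.463814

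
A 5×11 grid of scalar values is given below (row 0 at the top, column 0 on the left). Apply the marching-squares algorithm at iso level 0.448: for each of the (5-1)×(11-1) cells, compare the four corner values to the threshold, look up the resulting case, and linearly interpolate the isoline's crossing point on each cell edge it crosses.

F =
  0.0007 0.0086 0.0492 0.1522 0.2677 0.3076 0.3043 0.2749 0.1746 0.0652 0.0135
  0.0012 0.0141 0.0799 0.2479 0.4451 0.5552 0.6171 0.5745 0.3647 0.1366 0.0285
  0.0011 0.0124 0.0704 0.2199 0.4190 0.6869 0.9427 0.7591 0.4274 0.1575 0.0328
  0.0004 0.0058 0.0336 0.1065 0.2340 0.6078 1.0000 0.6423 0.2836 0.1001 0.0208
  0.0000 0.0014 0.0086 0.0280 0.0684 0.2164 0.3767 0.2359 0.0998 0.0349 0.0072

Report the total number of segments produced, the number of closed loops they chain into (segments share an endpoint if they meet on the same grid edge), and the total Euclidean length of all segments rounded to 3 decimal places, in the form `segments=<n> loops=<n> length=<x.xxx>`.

segments=12 loops=1 length=11.552

cell (0,4): code 0100 → (0.567,5.000)–(1.000,4.026)
cell (0,5): code 1100 → (0.459,6.000)–(0.567,5.000)
cell (0,6): code 1100 → (0.578,7.000)–(0.459,6.000)
cell (0,7): code 1000 → (1.000,7.603)–(0.578,7.000)
cell (1,4): code 0110 → (1.000,4.026)–(2.000,4.108)
cell (1,7): code 1001 → (2.000,7.938)–(1.000,7.603)
cell (2,4): code 0110 → (2.000,4.108)–(3.000,4.572)
cell (2,7): code 1001 → (3.000,7.542)–(2.000,7.938)
cell (3,4): code 0010 → (3.000,4.572)–(3.408,5.000)
cell (3,5): code 0011 → (3.408,5.000)–(3.886,6.000)
cell (3,6): code 0011 → (3.886,6.000)–(3.478,7.000)
cell (3,7): code 0001 → (3.478,7.000)–(3.000,7.542)
total: 12 segments, chained into 1 closed loop(s), length Σ = 11.552088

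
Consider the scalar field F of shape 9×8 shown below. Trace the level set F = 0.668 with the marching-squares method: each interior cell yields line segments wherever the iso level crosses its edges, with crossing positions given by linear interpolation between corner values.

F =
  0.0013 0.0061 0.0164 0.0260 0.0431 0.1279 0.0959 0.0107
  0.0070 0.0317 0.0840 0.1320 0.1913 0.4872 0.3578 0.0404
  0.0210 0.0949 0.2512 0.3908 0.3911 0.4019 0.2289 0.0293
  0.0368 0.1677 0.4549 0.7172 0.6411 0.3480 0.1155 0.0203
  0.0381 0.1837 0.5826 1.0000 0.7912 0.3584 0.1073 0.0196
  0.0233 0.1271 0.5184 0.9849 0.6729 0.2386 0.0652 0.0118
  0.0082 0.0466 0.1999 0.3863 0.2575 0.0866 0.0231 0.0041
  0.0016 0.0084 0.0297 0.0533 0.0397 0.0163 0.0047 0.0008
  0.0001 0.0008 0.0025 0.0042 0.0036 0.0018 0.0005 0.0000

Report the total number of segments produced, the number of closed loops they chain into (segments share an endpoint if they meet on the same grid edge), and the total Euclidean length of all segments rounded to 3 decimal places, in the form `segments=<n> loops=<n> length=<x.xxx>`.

cell (2,2): code 0100 → (2.849,3.000)–(3.000,2.812)
cell (2,3): code 1000 → (3.000,3.647)–(2.849,3.000)
cell (3,2): code 0110 → (3.000,2.812)–(4.000,2.205)
cell (3,3): code 1101 → (3.179,4.000)–(3.000,3.647)
cell (3,4): code 1000 → (4.000,4.285)–(3.179,4.000)
cell (4,2): code 0110 → (4.000,2.205)–(5.000,2.321)
cell (4,4): code 1001 → (5.000,4.011)–(4.000,4.285)
cell (5,2): code 0010 → (5.000,2.321)–(5.529,3.000)
cell (5,3): code 0011 → (5.529,3.000)–(5.012,4.000)
cell (5,4): code 0001 → (5.012,4.000)–(5.000,4.011)
total: 10 segments, chained into 1 closed loop(s), length Σ = 7.386781

segments=10 loops=1 length=7.387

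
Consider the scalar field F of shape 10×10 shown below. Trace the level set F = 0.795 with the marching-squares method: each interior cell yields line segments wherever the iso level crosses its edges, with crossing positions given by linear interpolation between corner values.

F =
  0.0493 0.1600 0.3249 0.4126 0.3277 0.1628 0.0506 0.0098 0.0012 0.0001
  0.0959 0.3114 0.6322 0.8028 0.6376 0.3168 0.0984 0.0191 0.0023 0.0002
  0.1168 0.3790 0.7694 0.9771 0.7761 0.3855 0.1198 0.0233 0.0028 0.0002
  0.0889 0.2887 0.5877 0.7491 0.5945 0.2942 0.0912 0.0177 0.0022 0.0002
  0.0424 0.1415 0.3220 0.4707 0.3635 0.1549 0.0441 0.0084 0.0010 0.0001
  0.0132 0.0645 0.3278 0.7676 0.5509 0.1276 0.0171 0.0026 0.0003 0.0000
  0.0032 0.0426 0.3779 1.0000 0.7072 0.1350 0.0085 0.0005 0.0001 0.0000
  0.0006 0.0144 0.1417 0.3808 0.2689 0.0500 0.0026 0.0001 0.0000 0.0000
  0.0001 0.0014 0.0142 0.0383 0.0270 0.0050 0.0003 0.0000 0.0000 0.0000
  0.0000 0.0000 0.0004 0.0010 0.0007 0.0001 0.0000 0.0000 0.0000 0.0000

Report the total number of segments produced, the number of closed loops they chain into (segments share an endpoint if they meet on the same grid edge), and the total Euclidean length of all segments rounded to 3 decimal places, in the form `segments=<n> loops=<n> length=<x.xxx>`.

segments=10 loops=2 length=8.423

cell (0,2): code 0100 → (0.980,3.000)–(1.000,2.954)
cell (0,3): code 1000 → (1.000,3.047)–(0.980,3.000)
cell (1,2): code 0110 → (1.000,2.954)–(2.000,2.123)
cell (1,3): code 1001 → (2.000,3.906)–(1.000,3.047)
cell (2,2): code 0010 → (2.000,2.123)–(2.799,3.000)
cell (2,3): code 0001 → (2.799,3.000)–(2.000,3.906)
cell (5,2): code 0100 → (5.118,3.000)–(6.000,2.670)
cell (5,3): code 1000 → (6.000,3.700)–(5.118,3.000)
cell (6,2): code 0010 → (6.000,2.670)–(6.331,3.000)
cell (6,3): code 0001 → (6.331,3.000)–(6.000,3.700)
total: 10 segments, chained into 2 closed loop(s), length Σ = 8.422693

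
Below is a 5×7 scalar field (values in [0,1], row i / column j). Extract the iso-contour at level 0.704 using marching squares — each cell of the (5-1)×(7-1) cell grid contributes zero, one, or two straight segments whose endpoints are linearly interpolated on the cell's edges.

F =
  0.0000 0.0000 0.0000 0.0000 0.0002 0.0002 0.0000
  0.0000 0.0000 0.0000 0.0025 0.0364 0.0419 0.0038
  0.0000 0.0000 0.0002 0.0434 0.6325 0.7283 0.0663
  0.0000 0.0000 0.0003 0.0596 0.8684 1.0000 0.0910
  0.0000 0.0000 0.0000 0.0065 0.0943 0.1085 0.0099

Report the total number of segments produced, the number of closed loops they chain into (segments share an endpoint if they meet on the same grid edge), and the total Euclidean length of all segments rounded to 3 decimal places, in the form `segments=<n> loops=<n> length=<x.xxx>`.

segments=8 loops=1 length=4.646

cell (1,4): code 0100 → (1.965,5.000)–(2.000,4.746)
cell (1,5): code 1000 → (2.000,5.037)–(1.965,5.000)
cell (2,3): code 0100 → (2.303,4.000)–(3.000,3.797)
cell (2,4): code 1110 → (2.000,4.746)–(2.303,4.000)
cell (2,5): code 1001 → (3.000,5.326)–(2.000,5.037)
cell (3,3): code 0010 → (3.000,3.797)–(3.212,4.000)
cell (3,4): code 0011 → (3.212,4.000)–(3.332,5.000)
cell (3,5): code 0001 → (3.332,5.000)–(3.000,5.326)
total: 8 segments, chained into 1 closed loop(s), length Σ = 4.645659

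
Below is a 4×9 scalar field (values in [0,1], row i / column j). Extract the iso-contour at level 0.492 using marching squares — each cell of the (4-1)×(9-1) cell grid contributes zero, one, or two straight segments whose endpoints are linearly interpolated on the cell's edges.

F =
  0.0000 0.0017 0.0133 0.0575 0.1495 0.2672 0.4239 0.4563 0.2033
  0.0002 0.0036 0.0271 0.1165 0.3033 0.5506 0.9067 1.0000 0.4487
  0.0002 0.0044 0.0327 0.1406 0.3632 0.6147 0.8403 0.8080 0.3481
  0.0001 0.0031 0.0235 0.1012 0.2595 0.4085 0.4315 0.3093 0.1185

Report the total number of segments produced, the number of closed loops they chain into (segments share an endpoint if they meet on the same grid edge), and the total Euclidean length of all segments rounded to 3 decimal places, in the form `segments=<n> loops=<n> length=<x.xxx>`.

segments=10 loops=1 length=9.642

cell (0,4): code 0100 → (0.793,5.000)–(1.000,4.763)
cell (0,5): code 1100 → (0.141,6.000)–(0.793,5.000)
cell (0,6): code 1100 → (0.066,7.000)–(0.141,6.000)
cell (0,7): code 1000 → (1.000,7.921)–(0.066,7.000)
cell (1,4): code 0110 → (1.000,4.763)–(2.000,4.512)
cell (1,7): code 1001 → (2.000,7.687)–(1.000,7.921)
cell (2,4): code 0010 → (2.000,4.512)–(2.595,5.000)
cell (2,5): code 0011 → (2.595,5.000)–(2.852,6.000)
cell (2,6): code 0011 → (2.852,6.000)–(2.634,7.000)
cell (2,7): code 0001 → (2.634,7.000)–(2.000,7.687)
total: 10 segments, chained into 1 closed loop(s), length Σ = 9.641784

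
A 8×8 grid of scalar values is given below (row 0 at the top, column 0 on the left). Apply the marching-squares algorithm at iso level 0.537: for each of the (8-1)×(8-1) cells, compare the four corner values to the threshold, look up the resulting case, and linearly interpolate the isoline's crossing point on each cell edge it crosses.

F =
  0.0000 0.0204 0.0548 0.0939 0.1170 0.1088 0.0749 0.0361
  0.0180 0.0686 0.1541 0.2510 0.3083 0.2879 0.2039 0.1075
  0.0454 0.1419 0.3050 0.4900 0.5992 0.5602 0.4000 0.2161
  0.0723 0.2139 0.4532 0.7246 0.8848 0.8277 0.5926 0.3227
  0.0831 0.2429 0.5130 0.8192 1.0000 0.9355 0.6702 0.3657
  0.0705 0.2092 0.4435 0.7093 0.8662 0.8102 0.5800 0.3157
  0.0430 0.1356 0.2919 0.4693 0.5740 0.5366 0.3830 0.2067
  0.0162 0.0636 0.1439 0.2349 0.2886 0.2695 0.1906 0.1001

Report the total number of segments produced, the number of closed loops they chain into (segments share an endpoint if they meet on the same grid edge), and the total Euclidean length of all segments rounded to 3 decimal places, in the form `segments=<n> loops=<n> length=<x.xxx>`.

segments=18 loops=1 length=13.508

cell (1,3): code 0100 → (1.786,4.000)–(2.000,3.430)
cell (1,4): code 1100 → (1.915,5.000)–(1.786,4.000)
cell (1,5): code 1000 → (2.000,5.145)–(1.915,5.000)
cell (2,2): code 0100 → (2.200,3.000)–(3.000,2.309)
cell (2,3): code 1110 → (2.000,3.430)–(2.200,3.000)
cell (2,5): code 1101 → (2.711,6.000)–(2.000,5.145)
cell (2,6): code 1000 → (3.000,6.206)–(2.711,6.000)
cell (3,2): code 0110 → (3.000,2.309)–(4.000,2.078)
cell (3,6): code 1001 → (4.000,6.437)–(3.000,6.206)
cell (4,2): code 0110 → (4.000,2.078)–(5.000,2.352)
cell (4,6): code 1001 → (5.000,6.163)–(4.000,6.437)
cell (5,2): code 0010 → (5.000,2.352)–(5.718,3.000)
cell (5,3): code 0111 → (5.718,3.000)–(6.000,3.647)
cell (5,4): code 1011 → (6.000,4.989)–(5.999,5.000)
cell (5,5): code 0011 → (5.999,5.000)–(5.218,6.000)
cell (5,6): code 0001 → (5.218,6.000)–(5.000,6.163)
cell (6,3): code 0010 → (6.000,3.647)–(6.130,4.000)
cell (6,4): code 0001 → (6.130,4.000)–(6.000,4.989)
total: 18 segments, chained into 1 closed loop(s), length Σ = 13.508120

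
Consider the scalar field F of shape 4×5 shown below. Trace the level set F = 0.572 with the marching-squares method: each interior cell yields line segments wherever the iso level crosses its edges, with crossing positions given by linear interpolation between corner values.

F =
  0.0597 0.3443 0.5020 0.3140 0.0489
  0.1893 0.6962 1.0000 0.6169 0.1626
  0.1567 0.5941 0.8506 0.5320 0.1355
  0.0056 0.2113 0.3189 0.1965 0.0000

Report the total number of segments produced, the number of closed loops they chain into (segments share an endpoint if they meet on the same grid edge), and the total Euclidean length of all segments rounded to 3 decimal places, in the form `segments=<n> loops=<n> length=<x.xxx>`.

segments=10 loops=1 length=7.200

cell (0,0): code 0100 → (0.647,1.000)–(1.000,0.755)
cell (0,1): code 1100 → (0.141,2.000)–(0.647,1.000)
cell (0,2): code 1100 → (0.852,3.000)–(0.141,2.000)
cell (0,3): code 1000 → (1.000,3.099)–(0.852,3.000)
cell (1,0): code 0110 → (1.000,0.755)–(2.000,0.949)
cell (1,2): code 1011 → (2.000,2.874)–(1.529,3.000)
cell (1,3): code 0001 → (1.529,3.000)–(1.000,3.099)
cell (2,0): code 0010 → (2.000,0.949)–(2.058,1.000)
cell (2,1): code 0011 → (2.058,1.000)–(2.524,2.000)
cell (2,2): code 0001 → (2.524,2.000)–(2.000,2.874)
total: 10 segments, chained into 1 closed loop(s), length Σ = 7.199711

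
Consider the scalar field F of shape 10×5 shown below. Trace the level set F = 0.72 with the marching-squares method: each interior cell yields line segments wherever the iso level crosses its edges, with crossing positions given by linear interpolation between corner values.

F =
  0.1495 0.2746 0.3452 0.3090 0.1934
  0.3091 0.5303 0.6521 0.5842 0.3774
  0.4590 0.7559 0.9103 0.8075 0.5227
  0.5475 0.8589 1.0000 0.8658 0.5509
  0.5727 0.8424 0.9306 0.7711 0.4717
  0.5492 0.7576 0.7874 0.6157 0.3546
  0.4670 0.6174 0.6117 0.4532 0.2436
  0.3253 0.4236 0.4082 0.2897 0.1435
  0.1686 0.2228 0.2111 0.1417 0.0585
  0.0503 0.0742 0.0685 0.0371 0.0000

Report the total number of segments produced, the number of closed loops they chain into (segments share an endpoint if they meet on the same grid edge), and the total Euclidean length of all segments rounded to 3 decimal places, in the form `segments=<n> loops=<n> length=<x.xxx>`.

cell (1,0): code 0100 → (1.841,1.000)–(2.000,0.879)
cell (1,1): code 1100 → (1.263,2.000)–(1.841,1.000)
cell (1,2): code 1100 → (1.608,3.000)–(1.263,2.000)
cell (1,3): code 1000 → (2.000,3.307)–(1.608,3.000)
cell (2,0): code 0110 → (2.000,0.879)–(3.000,0.554)
cell (2,3): code 1001 → (3.000,3.463)–(2.000,3.307)
cell (3,0): code 0110 → (3.000,0.554)–(4.000,0.546)
cell (3,3): code 1001 → (4.000,3.171)–(3.000,3.463)
cell (4,0): code 0110 → (4.000,0.546)–(5.000,0.820)
cell (4,2): code 1011 → (5.000,2.393)–(4.329,3.000)
cell (4,3): code 0001 → (4.329,3.000)–(4.000,3.171)
cell (5,0): code 0010 → (5.000,0.820)–(5.268,1.000)
cell (5,1): code 0011 → (5.268,1.000)–(5.384,2.000)
cell (5,2): code 0001 → (5.384,2.000)–(5.000,2.393)
total: 14 segments, chained into 1 closed loop(s), length Σ = 11.207296

segments=14 loops=1 length=11.207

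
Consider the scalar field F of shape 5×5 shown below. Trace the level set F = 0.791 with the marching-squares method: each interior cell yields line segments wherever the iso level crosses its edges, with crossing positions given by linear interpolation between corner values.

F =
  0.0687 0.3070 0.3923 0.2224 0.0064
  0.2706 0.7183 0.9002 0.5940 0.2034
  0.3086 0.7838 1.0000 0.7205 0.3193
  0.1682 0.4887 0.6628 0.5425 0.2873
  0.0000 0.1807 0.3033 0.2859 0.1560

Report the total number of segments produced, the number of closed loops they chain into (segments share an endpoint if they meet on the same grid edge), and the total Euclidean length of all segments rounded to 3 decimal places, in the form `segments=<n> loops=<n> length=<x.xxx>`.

segments=6 loops=1 length=5.312

cell (0,1): code 0100 → (0.785,2.000)–(1.000,1.400)
cell (0,2): code 1000 → (1.000,2.357)–(0.785,2.000)
cell (1,1): code 0110 → (1.000,1.400)–(2.000,1.033)
cell (1,2): code 1001 → (2.000,2.748)–(1.000,2.357)
cell (2,1): code 0010 → (2.000,1.033)–(2.620,2.000)
cell (2,2): code 0001 → (2.620,2.000)–(2.000,2.748)
total: 6 segments, chained into 1 closed loop(s), length Σ = 5.312445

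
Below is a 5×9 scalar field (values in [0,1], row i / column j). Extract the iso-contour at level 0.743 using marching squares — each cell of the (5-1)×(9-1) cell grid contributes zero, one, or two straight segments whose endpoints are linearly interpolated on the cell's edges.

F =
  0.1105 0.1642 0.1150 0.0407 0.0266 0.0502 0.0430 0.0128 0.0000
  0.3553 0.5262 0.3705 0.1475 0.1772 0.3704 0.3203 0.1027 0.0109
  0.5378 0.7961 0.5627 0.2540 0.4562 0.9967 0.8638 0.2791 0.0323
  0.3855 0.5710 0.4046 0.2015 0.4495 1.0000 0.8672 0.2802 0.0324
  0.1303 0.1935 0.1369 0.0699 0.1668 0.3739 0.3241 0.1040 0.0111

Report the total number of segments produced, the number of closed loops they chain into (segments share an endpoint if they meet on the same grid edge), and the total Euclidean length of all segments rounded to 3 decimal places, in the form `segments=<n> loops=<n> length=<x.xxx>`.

segments=12 loops=2 length=7.116

cell (1,0): code 0100 → (1.803,1.000)–(2.000,0.794)
cell (1,1): code 1000 → (2.000,1.228)–(1.803,1.000)
cell (1,4): code 0100 → (1.595,5.000)–(2.000,4.531)
cell (1,5): code 1100 → (1.778,6.000)–(1.595,5.000)
cell (1,6): code 1000 → (2.000,6.207)–(1.778,6.000)
cell (2,0): code 0010 → (2.000,0.794)–(2.236,1.000)
cell (2,1): code 0001 → (2.236,1.000)–(2.000,1.228)
cell (2,4): code 0110 → (2.000,4.531)–(3.000,4.533)
cell (2,6): code 1001 → (3.000,6.212)–(2.000,6.207)
cell (3,4): code 0010 → (3.000,4.533)–(3.410,5.000)
cell (3,5): code 0011 → (3.410,5.000)–(3.229,6.000)
cell (3,6): code 0001 → (3.229,6.000)–(3.000,6.212)
total: 12 segments, chained into 2 closed loop(s), length Σ = 7.115587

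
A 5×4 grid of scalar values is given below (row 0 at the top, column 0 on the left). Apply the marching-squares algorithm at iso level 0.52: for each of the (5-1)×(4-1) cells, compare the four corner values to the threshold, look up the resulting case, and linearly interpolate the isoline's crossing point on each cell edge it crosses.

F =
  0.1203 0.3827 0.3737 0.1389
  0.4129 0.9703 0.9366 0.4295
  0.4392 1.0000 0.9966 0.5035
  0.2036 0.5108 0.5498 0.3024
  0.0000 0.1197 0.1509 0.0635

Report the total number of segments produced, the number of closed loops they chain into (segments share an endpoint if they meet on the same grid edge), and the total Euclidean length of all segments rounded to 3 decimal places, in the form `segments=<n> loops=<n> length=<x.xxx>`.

segments=10 loops=1 length=8.989

cell (0,0): code 0100 → (0.234,1.000)–(1.000,0.192)
cell (0,1): code 1100 → (0.260,2.000)–(0.234,1.000)
cell (0,2): code 1000 → (1.000,2.822)–(0.260,2.000)
cell (1,0): code 0110 → (1.000,0.192)–(2.000,0.144)
cell (1,2): code 1001 → (2.000,2.967)–(1.000,2.822)
cell (2,0): code 0010 → (2.000,0.144)–(2.981,1.000)
cell (2,1): code 0111 → (2.981,1.000)–(3.000,1.236)
cell (2,2): code 1001 → (3.000,2.120)–(2.000,2.967)
cell (3,1): code 0010 → (3.000,1.236)–(3.075,2.000)
cell (3,2): code 0001 → (3.075,2.000)–(3.000,2.120)
total: 10 segments, chained into 1 closed loop(s), length Σ = 8.989299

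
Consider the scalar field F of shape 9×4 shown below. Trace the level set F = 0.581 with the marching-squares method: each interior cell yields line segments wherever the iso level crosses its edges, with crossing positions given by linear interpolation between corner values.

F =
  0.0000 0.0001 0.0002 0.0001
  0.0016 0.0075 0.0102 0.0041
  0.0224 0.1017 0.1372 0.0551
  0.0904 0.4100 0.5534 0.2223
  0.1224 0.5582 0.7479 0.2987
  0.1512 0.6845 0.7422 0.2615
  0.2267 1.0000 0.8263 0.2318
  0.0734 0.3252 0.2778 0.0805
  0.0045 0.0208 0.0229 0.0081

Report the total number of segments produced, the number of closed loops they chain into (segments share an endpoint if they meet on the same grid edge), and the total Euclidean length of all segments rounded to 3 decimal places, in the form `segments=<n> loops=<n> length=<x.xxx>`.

cell (3,1): code 0100 → (3.142,2.000)–(4.000,1.120)
cell (3,2): code 1000 → (4.000,2.372)–(3.142,2.000)
cell (4,0): code 0100 → (4.181,1.000)–(5.000,0.806)
cell (4,1): code 1110 → (4.000,1.120)–(4.181,1.000)
cell (4,2): code 1001 → (5.000,2.335)–(4.000,2.372)
cell (5,0): code 0110 → (5.000,0.806)–(6.000,0.458)
cell (5,2): code 1001 → (6.000,2.413)–(5.000,2.335)
cell (6,0): code 0010 → (6.000,0.458)–(6.621,1.000)
cell (6,1): code 0011 → (6.621,1.000)–(6.447,2.000)
cell (6,2): code 0001 → (6.447,2.000)–(6.000,2.413)
total: 10 segments, chained into 1 closed loop(s), length Σ = 8.733019

segments=10 loops=1 length=8.733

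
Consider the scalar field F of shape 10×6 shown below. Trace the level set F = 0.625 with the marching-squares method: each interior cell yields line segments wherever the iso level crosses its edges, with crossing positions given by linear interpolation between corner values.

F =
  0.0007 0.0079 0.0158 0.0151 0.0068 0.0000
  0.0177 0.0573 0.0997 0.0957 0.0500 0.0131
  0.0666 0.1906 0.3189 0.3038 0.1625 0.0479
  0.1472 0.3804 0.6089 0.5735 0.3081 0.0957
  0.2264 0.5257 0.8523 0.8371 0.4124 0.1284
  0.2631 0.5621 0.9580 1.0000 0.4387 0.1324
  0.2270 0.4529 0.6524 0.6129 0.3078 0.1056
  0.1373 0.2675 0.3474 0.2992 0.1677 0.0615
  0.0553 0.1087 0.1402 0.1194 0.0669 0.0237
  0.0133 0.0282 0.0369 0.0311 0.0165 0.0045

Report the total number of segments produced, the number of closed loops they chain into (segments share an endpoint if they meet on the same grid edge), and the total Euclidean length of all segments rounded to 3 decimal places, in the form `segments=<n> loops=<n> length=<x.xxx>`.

cell (3,1): code 0100 → (3.066,2.000)–(4.000,1.304)
cell (3,2): code 1100 → (3.195,3.000)–(3.066,2.000)
cell (3,3): code 1000 → (4.000,3.499)–(3.195,3.000)
cell (4,1): code 0110 → (4.000,1.304)–(5.000,1.159)
cell (4,3): code 1001 → (5.000,3.668)–(4.000,3.499)
cell (5,1): code 0110 → (5.000,1.159)–(6.000,1.863)
cell (5,2): code 1011 → (6.000,2.694)–(5.969,3.000)
cell (5,3): code 0001 → (5.969,3.000)–(5.000,3.668)
cell (6,1): code 0010 → (6.000,1.863)–(6.090,2.000)
cell (6,2): code 0001 → (6.090,2.000)–(6.000,2.694)
total: 10 segments, chained into 1 closed loop(s), length Σ = 8.715705

segments=10 loops=1 length=8.716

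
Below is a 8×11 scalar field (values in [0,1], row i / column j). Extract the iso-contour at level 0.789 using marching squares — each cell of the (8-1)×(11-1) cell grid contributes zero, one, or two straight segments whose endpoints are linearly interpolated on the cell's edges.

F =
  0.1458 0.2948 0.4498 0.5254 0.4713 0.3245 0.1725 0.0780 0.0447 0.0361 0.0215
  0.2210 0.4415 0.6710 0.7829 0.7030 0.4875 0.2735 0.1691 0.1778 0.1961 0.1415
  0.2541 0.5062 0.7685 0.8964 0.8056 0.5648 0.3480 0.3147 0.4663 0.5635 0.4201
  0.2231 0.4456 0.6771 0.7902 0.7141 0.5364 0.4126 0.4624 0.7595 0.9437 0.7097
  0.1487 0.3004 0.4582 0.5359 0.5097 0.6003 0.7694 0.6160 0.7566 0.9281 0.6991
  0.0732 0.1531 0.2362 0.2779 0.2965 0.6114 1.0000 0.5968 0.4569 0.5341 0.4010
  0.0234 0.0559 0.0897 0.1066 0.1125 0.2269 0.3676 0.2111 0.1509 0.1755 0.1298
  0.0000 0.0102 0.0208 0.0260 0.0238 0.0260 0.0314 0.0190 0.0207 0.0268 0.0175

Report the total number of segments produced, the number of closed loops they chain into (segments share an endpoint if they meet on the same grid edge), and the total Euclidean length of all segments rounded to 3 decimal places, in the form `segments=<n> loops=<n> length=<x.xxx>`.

segments=18 loops=3 length=14.188

cell (1,2): code 0100 → (1.054,3.000)–(2.000,2.160)
cell (1,3): code 1100 → (1.838,4.000)–(1.054,3.000)
cell (1,4): code 1000 → (2.000,4.069)–(1.838,4.000)
cell (2,2): code 0110 → (2.000,2.160)–(3.000,2.989)
cell (2,3): code 1011 → (3.000,3.016)–(2.181,4.000)
cell (2,4): code 0001 → (2.181,4.000)–(2.000,4.069)
cell (2,8): code 0100 → (2.593,9.000)–(3.000,8.160)
cell (2,9): code 1000 → (3.000,9.661)–(2.593,9.000)
cell (3,2): code 0010 → (3.000,2.989)–(3.005,3.000)
cell (3,3): code 0001 → (3.005,3.000)–(3.000,3.016)
cell (3,8): code 0110 → (3.000,8.160)–(4.000,8.189)
cell (3,9): code 1001 → (4.000,9.607)–(3.000,9.661)
cell (4,5): code 0100 → (4.085,6.000)–(5.000,5.457)
cell (4,6): code 1000 → (5.000,6.523)–(4.085,6.000)
cell (4,8): code 0010 → (4.000,8.189)–(4.353,9.000)
cell (4,9): code 0001 → (4.353,9.000)–(4.000,9.607)
cell (5,5): code 0010 → (5.000,5.457)–(5.334,6.000)
cell (5,6): code 0001 → (5.334,6.000)–(5.000,6.523)
total: 18 segments, chained into 3 closed loop(s), length Σ = 14.187777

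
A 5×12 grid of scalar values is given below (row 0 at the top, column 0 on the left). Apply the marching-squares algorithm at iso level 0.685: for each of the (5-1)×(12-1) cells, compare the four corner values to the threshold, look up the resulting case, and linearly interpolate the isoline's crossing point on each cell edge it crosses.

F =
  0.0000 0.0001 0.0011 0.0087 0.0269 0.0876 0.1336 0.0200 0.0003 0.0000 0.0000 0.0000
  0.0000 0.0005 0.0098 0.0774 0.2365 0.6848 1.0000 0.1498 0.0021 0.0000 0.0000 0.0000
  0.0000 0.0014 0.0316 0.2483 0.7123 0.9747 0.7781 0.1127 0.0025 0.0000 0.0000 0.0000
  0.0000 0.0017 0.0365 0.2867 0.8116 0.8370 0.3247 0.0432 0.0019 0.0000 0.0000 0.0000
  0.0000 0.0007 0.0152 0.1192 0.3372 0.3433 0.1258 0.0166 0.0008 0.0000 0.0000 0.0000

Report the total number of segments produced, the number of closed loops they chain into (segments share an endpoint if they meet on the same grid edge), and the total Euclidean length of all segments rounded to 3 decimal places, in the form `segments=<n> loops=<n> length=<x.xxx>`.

cell (0,5): code 0100 → (0.636,6.000)–(1.000,5.001)
cell (0,6): code 1000 → (1.000,6.371)–(0.636,6.000)
cell (1,3): code 0100 → (1.943,4.000)–(2.000,3.941)
cell (1,4): code 1100 → (1.001,5.000)–(1.943,4.000)
cell (1,5): code 1110 → (1.000,5.001)–(1.001,5.000)
cell (1,6): code 1001 → (2.000,6.140)–(1.000,6.371)
cell (2,3): code 0110 → (2.000,3.941)–(3.000,3.759)
cell (2,5): code 1011 → (3.000,5.297)–(2.205,6.000)
cell (2,6): code 0001 → (2.205,6.000)–(2.000,6.140)
cell (3,3): code 0010 → (3.000,3.759)–(3.267,4.000)
cell (3,4): code 0011 → (3.267,4.000)–(3.308,5.000)
cell (3,5): code 0001 → (3.308,5.000)–(3.000,5.297)
total: 12 segments, chained into 1 closed loop(s), length Σ = 8.179940

segments=12 loops=1 length=8.180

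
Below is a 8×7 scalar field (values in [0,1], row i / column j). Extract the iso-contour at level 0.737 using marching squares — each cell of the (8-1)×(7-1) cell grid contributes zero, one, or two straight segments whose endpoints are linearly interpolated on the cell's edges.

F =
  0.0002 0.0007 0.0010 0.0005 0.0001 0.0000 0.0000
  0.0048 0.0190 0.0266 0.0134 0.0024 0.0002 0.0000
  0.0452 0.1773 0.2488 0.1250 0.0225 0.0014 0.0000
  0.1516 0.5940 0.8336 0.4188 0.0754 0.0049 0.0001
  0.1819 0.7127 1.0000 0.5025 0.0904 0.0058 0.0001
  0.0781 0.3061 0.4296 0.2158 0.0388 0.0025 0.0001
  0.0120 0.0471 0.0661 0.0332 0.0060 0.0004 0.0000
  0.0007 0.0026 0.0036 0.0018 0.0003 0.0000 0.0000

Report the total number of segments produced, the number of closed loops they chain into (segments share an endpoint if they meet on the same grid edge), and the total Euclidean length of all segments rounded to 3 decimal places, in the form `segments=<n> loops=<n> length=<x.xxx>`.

segments=6 loops=1 length=4.614

cell (2,1): code 0100 → (2.835,2.000)–(3.000,1.597)
cell (2,2): code 1000 → (3.000,2.233)–(2.835,2.000)
cell (3,1): code 0110 → (3.000,1.597)–(4.000,1.085)
cell (3,2): code 1001 → (4.000,2.529)–(3.000,2.233)
cell (4,1): code 0010 → (4.000,1.085)–(4.461,2.000)
cell (4,2): code 0001 → (4.461,2.000)–(4.000,2.529)
total: 6 segments, chained into 1 closed loop(s), length Σ = 4.614052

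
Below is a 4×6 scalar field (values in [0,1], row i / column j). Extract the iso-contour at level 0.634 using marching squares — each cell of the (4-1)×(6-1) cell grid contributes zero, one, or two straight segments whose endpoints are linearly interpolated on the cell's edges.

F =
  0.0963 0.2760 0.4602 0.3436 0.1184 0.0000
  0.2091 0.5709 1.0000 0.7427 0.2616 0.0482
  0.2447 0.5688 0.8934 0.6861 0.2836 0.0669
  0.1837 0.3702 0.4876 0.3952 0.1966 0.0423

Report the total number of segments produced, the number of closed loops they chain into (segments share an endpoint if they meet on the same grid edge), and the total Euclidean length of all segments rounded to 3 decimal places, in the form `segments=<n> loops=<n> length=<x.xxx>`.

segments=8 loops=1 length=6.874

cell (0,1): code 0100 → (0.322,2.000)–(1.000,1.147)
cell (0,2): code 1100 → (0.728,3.000)–(0.322,2.000)
cell (0,3): code 1000 → (1.000,3.226)–(0.728,3.000)
cell (1,1): code 0110 → (1.000,1.147)–(2.000,1.201)
cell (1,3): code 1001 → (2.000,3.129)–(1.000,3.226)
cell (2,1): code 0010 → (2.000,1.201)–(2.639,2.000)
cell (2,2): code 0011 → (2.639,2.000)–(2.179,3.000)
cell (2,3): code 0001 → (2.179,3.000)–(2.000,3.129)
total: 8 segments, chained into 1 closed loop(s), length Σ = 6.873835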